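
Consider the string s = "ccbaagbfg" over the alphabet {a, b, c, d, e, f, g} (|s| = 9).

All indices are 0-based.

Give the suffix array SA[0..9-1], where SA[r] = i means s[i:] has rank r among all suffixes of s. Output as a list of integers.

[3, 4, 2, 6, 1, 0, 7, 8, 5]

rank→(start, suffix):
  0 → (3, 'aagbfg')
  1 → (4, 'agbfg')
  2 → (2, 'baagbfg')
  3 → (6, 'bfg')
  4 → (1, 'cbaagbfg')
  5 → (0, 'ccbaagbfg')
  6 → (7, 'fg')
  7 → (8, 'g')
  8 → (5, 'gbfg')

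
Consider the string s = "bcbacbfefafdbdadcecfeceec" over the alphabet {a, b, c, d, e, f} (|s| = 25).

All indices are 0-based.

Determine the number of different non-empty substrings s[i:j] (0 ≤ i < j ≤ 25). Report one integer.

301

rank | idx | suffix
   0 |   3 | acbfefafdbdadcecfeceec
   1 |  14 | adcecfeceec
   2 |   9 | afdbdadcecfeceec
   3 |   2 | bacbfefafdbdadcecfeceec
   4 |   0 | bcbacbfefafdbdadcecfeceec
   5 |  12 | bdadcecfeceec
   6 |   5 | bfefafdbdadcecfeceec
   7 |  24 | c
   8 |   1 | cbacbfefafdbdadcecfeceec
   9 |   4 | cbfefafdbdadcecfeceec
  10 |  16 | cecfeceec
  11 |  21 | ceec
  12 |  18 | cfeceec
  13 |  13 | dadcecfeceec
  14 |  11 | dbdadcecfeceec
  15 |  15 | dcecfeceec
  16 |  23 | ec
  17 |  20 | eceec
  18 |  17 | ecfeceec
  19 |  22 | eec
  20 |   7 | efafdbdadcecfeceec
  21 |   8 | fafdbdadcecfeceec
  22 |  10 | fdbdadcecfeceec
  23 |  19 | feceec
  24 |   6 | fefafdbdadcecfeceec

SA = [3, 14, 9, 2, 0, 12, 5, 24, 1, 4, 16, 21, 18, 13, 11, 15, 23, 20, 17, 22, 7, 8, 10, 19, 6]
i: (SA[i-1],SA[i]) lcp shared
  1: (3,14) 1 'a'
  2: (14,9) 1 'a'
  3: (9,2) 0 ''
  4: (2,0) 1 'b'
  5: (0,12) 1 'b'
  6: (12,5) 1 'b'
  7: (5,24) 0 ''
  8: (24,1) 1 'c'
  9: (1,4) 2 'cb'
  10: (4,16) 1 'c'
  11: (16,21) 2 'ce'
  12: (21,18) 1 'c'
  13: (18,13) 0 ''
  14: (13,11) 1 'd'
  15: (11,15) 1 'd'
  16: (15,23) 0 ''
  17: (23,20) 2 'ec'
  18: (20,17) 2 'ec'
  19: (17,22) 1 'e'
  20: (22,7) 1 'e'
  21: (7,8) 0 ''
  22: (8,10) 1 'f'
  23: (10,19) 1 'f'
  24: (19,6) 2 'fe'

n(n+1)/2 = 25·26/2 = 325
Σ LCP = 0 + 1 + 1 + 0 + 1 + 1 + 1 + 0 + 1 + 2 + 1 + 2 + 1 + 0 + 1 + 1 + 0 + 2 + 2 + 1 + 1 + 0 + 1 + 1 + 2 = 24
distinct = 325 − 24 = 301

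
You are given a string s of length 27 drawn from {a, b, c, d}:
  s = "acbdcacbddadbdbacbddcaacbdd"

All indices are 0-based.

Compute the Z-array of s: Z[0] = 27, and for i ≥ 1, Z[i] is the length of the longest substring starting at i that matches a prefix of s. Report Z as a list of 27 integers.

Z[0]=27
i=1: fresh scan; Z[1]=0
i=2: fresh scan; Z[2]=0
i=3: fresh scan; Z[3]=0
i=4: fresh scan; Z[4]=0
i=5: fresh scan; Z[5]=4 grow→box=[5,9)
i=6: min(r-i=3, Z[1]=0)=0; Z[6]=0
i=7: min(r-i=2, Z[2]=0)=0; Z[7]=0
i=8: min(r-i=1, Z[3]=0)=0; Z[8]=0
i=9: fresh scan; Z[9]=0
i=10: fresh scan; Z[10]=1 grow→box=[10,11)
i=11: fresh scan; Z[11]=0
i=12: fresh scan; Z[12]=0
i=13: fresh scan; Z[13]=0
i=14: fresh scan; Z[14]=0
i=15: fresh scan; Z[15]=4 grow→box=[15,19)
i=16: min(r-i=3, Z[1]=0)=0; Z[16]=0
i=17: min(r-i=2, Z[2]=0)=0; Z[17]=0
i=18: min(r-i=1, Z[3]=0)=0; Z[18]=0
i=19: fresh scan; Z[19]=0
i=20: fresh scan; Z[20]=0
i=21: fresh scan; Z[21]=1 grow→box=[21,22)
i=22: fresh scan; Z[22]=4 grow→box=[22,26)
i=23: min(r-i=3, Z[1]=0)=0; Z[23]=0
i=24: min(r-i=2, Z[2]=0)=0; Z[24]=0
i=25: min(r-i=1, Z[3]=0)=0; Z[25]=0
i=26: fresh scan; Z[26]=0

[27, 0, 0, 0, 0, 4, 0, 0, 0, 0, 1, 0, 0, 0, 0, 4, 0, 0, 0, 0, 0, 1, 4, 0, 0, 0, 0]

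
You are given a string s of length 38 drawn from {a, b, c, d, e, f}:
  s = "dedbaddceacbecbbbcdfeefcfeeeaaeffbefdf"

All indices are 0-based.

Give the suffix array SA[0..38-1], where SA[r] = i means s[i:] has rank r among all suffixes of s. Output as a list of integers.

[28, 9, 4, 29, 3, 14, 15, 16, 11, 33, 13, 10, 17, 7, 23, 2, 6, 5, 0, 36, 18, 27, 8, 12, 1, 26, 25, 20, 21, 34, 30, 37, 32, 22, 35, 24, 19, 31]

rank | idx | suffix
   0 |  28 | aaeffbefdf
   1 |   9 | acbecbbbcdfeefcfeeeaaeffbefdf
   2 |   4 | addceacbecbbbcdfeefcfeeeaaeffbefdf
   3 |  29 | aeffbefdf
   4 |   3 | baddceacbecbbbcdfeefcfeeeaaeffbefdf
   5 |  14 | bbbcdfeefcfeeeaaeffbefdf
   6 |  15 | bbcdfeefcfeeeaaeffbefdf
   7 |  16 | bcdfeefcfeeeaaeffbefdf
   8 |  11 | becbbbcdfeefcfeeeaaeffbefdf
   9 |  33 | befdf
  10 |  13 | cbbbcdfeefcfeeeaaeffbefdf
  11 |  10 | cbecbbbcdfeefcfeeeaaeffbefdf
  12 |  17 | cdfeefcfeeeaaeffbefdf
  13 |   7 | ceacbecbbbcdfeefcfeeeaaeffbefdf
  14 |  23 | cfeeeaaeffbefdf
  15 |   2 | dbaddceacbecbbbcdfeefcfeeeaaeffbefdf
  16 |   6 | dceacbecbbbcdfeefcfeeeaaeffbefdf
  17 |   5 | ddceacbecbbbcdfeefcfeeeaaeffbefdf
  18 |   0 | dedbaddceacbecbbbcdfeefcfeeeaaeffbefdf
  19 |  36 | df
  20 |  18 | dfeefcfeeeaaeffbefdf
  21 |  27 | eaaeffbefdf
  22 |   8 | eacbecbbbcdfeefcfeeeaaeffbefdf
  23 |  12 | ecbbbcdfeefcfeeeaaeffbefdf
  24 |   1 | edbaddceacbecbbbcdfeefcfeeeaaeffbefdf
  25 |  26 | eeaaeffbefdf
  26 |  25 | eeeaaeffbefdf
  27 |  20 | eefcfeeeaaeffbefdf
  28 |  21 | efcfeeeaaeffbefdf
  29 |  34 | efdf
  30 |  30 | effbefdf
  31 |  37 | f
  32 |  32 | fbefdf
  33 |  22 | fcfeeeaaeffbefdf
  34 |  35 | fdf
  35 |  24 | feeeaaeffbefdf
  36 |  19 | feefcfeeeaaeffbefdf
  37 |  31 | ffbefdf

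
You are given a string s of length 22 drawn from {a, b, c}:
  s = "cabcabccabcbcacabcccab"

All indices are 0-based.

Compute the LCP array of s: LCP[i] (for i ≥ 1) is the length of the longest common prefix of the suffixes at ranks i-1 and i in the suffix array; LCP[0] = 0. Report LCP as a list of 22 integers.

[0, 2, 3, 3, 4, 1, 0, 1, 3, 2, 2, 3, 0, 3, 4, 4, 5, 2, 1, 1, 4, 2]

rank→(start, suffix):
  0 → (20, 'ab')
  1 → (1, 'abcabccabcbcacabcccab')
  2 → (8, 'abcbcacabcccab')
  3 → (4, 'abccabcbcacabcccab')
  4 → (15, 'abcccab')
  5 → (13, 'acabcccab')
  6 → (21, 'b')
  7 → (2, 'bcabccabcbcacabcccab')
  8 → (11, 'bcacabcccab')
  9 → (9, 'bcbcacabcccab')
  10 → (5, 'bccabcbcacabcccab')
  11 → (16, 'bcccab')
  12 → (19, 'cab')
  13 → (0, 'cabcabccabcbcacabcccab')
  14 → (7, 'cabcbcacabcccab')
  15 → (3, 'cabccabcbcacabcccab')
  16 → (14, 'cabcccab')
  17 → (12, 'cacabcccab')
  18 → (10, 'cbcacabcccab')
  19 → (18, 'ccab')
  20 → (6, 'ccabcbcacabcccab')
  21 → (17, 'cccab')

SA = [20, 1, 8, 4, 15, 13, 21, 2, 11, 9, 5, 16, 19, 0, 7, 3, 14, 12, 10, 18, 6, 17]
[i] adj suffixes → lcp
  [1] 20/1 → 2 ('ab')
  [2] 1/8 → 3 ('abc')
  [3] 8/4 → 3 ('abc')
  [4] 4/15 → 4 ('abcc')
  [5] 15/13 → 1 ('a')
  [6] 13/21 → 0 ('')
  [7] 21/2 → 1 ('b')
  [8] 2/11 → 3 ('bca')
  [9] 11/9 → 2 ('bc')
  [10] 9/5 → 2 ('bc')
  [11] 5/16 → 3 ('bcc')
  [12] 16/19 → 0 ('')
  [13] 19/0 → 3 ('cab')
  [14] 0/7 → 4 ('cabc')
  [15] 7/3 → 4 ('cabc')
  [16] 3/14 → 5 ('cabcc')
  [17] 14/12 → 2 ('ca')
  [18] 12/10 → 1 ('c')
  [19] 10/18 → 1 ('c')
  [20] 18/6 → 4 ('ccab')
  [21] 6/17 → 2 ('cc')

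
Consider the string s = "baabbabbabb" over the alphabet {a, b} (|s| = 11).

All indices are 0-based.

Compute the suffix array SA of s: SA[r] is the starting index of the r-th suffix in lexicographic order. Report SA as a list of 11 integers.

[1, 8, 5, 2, 10, 0, 7, 4, 9, 6, 3]

rank | idx | suffix
   0 |   1 | aabbabbabb
   1 |   8 | abb
   2 |   5 | abbabb
   3 |   2 | abbabbabb
   4 |  10 | b
   5 |   0 | baabbabbabb
   6 |   7 | babb
   7 |   4 | babbabb
   8 |   9 | bb
   9 |   6 | bbabb
  10 |   3 | bbabbabb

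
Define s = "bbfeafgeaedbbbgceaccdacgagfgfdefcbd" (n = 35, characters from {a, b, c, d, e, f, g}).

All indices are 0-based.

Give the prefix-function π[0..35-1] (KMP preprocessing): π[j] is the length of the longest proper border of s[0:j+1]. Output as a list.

[0, 1, 0, 0, 0, 0, 0, 0, 0, 0, 0, 1, 2, 2, 0, 0, 0, 0, 0, 0, 0, 0, 0, 0, 0, 0, 0, 0, 0, 0, 0, 0, 0, 1, 0]

π[0] = 0
j=1 s[j]='b': π[1]=1 (border 'b')
j=2 s[j]='f': k: 1→0; π[2]=0 (border '')
j=3 s[j]='e': π[3]=0 (border '')
j=4 s[j]='a': π[4]=0 (border '')
j=5 s[j]='f': π[5]=0 (border '')
j=6 s[j]='g': π[6]=0 (border '')
j=7 s[j]='e': π[7]=0 (border '')
j=8 s[j]='a': π[8]=0 (border '')
j=9 s[j]='e': π[9]=0 (border '')
j=10 s[j]='d': π[10]=0 (border '')
j=11 s[j]='b': π[11]=1 (border 'b')
j=12 s[j]='b': π[12]=2 (border 'bb')
j=13 s[j]='b': k: 2→1; π[13]=2 (border 'bb')
j=14 s[j]='g': k: 2→1→0; π[14]=0 (border '')
j=15 s[j]='c': π[15]=0 (border '')
j=16 s[j]='e': π[16]=0 (border '')
j=17 s[j]='a': π[17]=0 (border '')
j=18 s[j]='c': π[18]=0 (border '')
j=19 s[j]='c': π[19]=0 (border '')
j=20 s[j]='d': π[20]=0 (border '')
j=21 s[j]='a': π[21]=0 (border '')
j=22 s[j]='c': π[22]=0 (border '')
j=23 s[j]='g': π[23]=0 (border '')
j=24 s[j]='a': π[24]=0 (border '')
j=25 s[j]='g': π[25]=0 (border '')
j=26 s[j]='f': π[26]=0 (border '')
j=27 s[j]='g': π[27]=0 (border '')
j=28 s[j]='f': π[28]=0 (border '')
j=29 s[j]='d': π[29]=0 (border '')
j=30 s[j]='e': π[30]=0 (border '')
j=31 s[j]='f': π[31]=0 (border '')
j=32 s[j]='c': π[32]=0 (border '')
j=33 s[j]='b': π[33]=1 (border 'b')
j=34 s[j]='d': k: 1→0; π[34]=0 (border '')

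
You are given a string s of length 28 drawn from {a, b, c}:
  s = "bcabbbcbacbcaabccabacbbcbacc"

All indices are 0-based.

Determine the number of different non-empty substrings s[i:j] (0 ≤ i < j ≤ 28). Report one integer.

sorted suffixes:
  #0 SA[0]=12  'aabccabacbbcbacc'
  #1 SA[1]=17  'abacbbcbacc'
  #2 SA[2]=2  'abbbcbacbcaabccabacbbcbacc'
  #3 SA[3]=13  'abccabacbbcbacc'
  #4 SA[4]=19  'acbbcbacc'
  #5 SA[5]=8  'acbcaabccabacbbcbacc'
  #6 SA[6]=25  'acc'
  #7 SA[7]=18  'bacbbcbacc'
  #8 SA[8]=7  'bacbcaabccabacbbcbacc'
  #9 SA[9]=24  'bacc'
  #10 SA[10]=3  'bbbcbacbcaabccabacbbcbacc'
  #11 SA[11]=4  'bbcbacbcaabccabacbbcbacc'
  #12 SA[12]=21  'bbcbacc'
  #13 SA[13]=10  'bcaabccabacbbcbacc'
  #14 SA[14]=0  'bcabbbcbacbcaabccabacbbcbacc'
  #15 SA[15]=5  'bcbacbcaabccabacbbcbacc'
  #16 SA[16]=22  'bcbacc'
  #17 SA[17]=14  'bccabacbbcbacc'
  #18 SA[18]=27  'c'
  #19 SA[19]=11  'caabccabacbbcbacc'
  #20 SA[20]=16  'cabacbbcbacc'
  #21 SA[21]=1  'cabbbcbacbcaabccabacbbcbacc'
  #22 SA[22]=6  'cbacbcaabccabacbbcbacc'
  #23 SA[23]=23  'cbacc'
  #24 SA[24]=20  'cbbcbacc'
  #25 SA[25]=9  'cbcaabccabacbbcbacc'
  #26 SA[26]=26  'cc'
  #27 SA[27]=15  'ccabacbbcbacc'

SA = [12, 17, 2, 13, 19, 8, 25, 18, 7, 24, 3, 4, 21, 10, 0, 5, 22, 14, 27, 11, 16, 1, 6, 23, 20, 9, 26, 15]
rank  pair      lcp
   1  s[12:],s[17:]  1  'a'
   2  s[17:],s[2:]  2  'ab'
   3  s[2:],s[13:]  2  'ab'
   4  s[13:],s[19:]  1  'a'
   5  s[19:],s[8:]  3  'acb'
   6  s[8:],s[25:]  2  'ac'
   7  s[25:],s[18:]  0  ''
   8  s[18:],s[7:]  4  'bacb'
   9  s[7:],s[24:]  3  'bac'
  10  s[24:],s[3:]  1  'b'
  11  s[3:],s[4:]  2  'bb'
  12  s[4:],s[21:]  6  'bbcbac'
  13  s[21:],s[10:]  1  'b'
  14  s[10:],s[0:]  3  'bca'
  15  s[0:],s[5:]  2  'bc'
  16  s[5:],s[22:]  5  'bcbac'
  17  s[22:],s[14:]  2  'bc'
  18  s[14:],s[27:]  0  ''
  19  s[27:],s[11:]  1  'c'
  20  s[11:],s[16:]  2  'ca'
  21  s[16:],s[1:]  3  'cab'
  22  s[1:],s[6:]  1  'c'
  23  s[6:],s[23:]  4  'cbac'
  24  s[23:],s[20:]  2  'cb'
  25  s[20:],s[9:]  2  'cb'
  26  s[9:],s[26:]  1  'c'
  27  s[26:],s[15:]  2  'cc'

n(n+1)/2 = 28·29/2 = 406
Σ LCP = 0 + 1 + 2 + 2 + 1 + 3 + 2 + 0 + 4 + 3 + 1 + 2 + 6 + 1 + 3 + 2 + 5 + 2 + 0 + 1 + 2 + 3 + 1 + 4 + 2 + 2 + 1 + 2 = 58
distinct = 406 − 58 = 348

348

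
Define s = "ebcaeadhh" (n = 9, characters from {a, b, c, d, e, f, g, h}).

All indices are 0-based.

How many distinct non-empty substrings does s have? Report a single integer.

rank→(start, suffix):
  0 → (5, 'adhh')
  1 → (3, 'aeadhh')
  2 → (1, 'bcaeadhh')
  3 → (2, 'caeadhh')
  4 → (6, 'dhh')
  5 → (4, 'eadhh')
  6 → (0, 'ebcaeadhh')
  7 → (8, 'h')
  8 → (7, 'hh')

SA = [5, 3, 1, 2, 6, 4, 0, 8, 7]
[i] adj suffixes → lcp
  [1] 5/3 → 1 ('a')
  [2] 3/1 → 0 ('')
  [3] 1/2 → 0 ('')
  [4] 2/6 → 0 ('')
  [5] 6/4 → 0 ('')
  [6] 4/0 → 1 ('e')
  [7] 0/8 → 0 ('')
  [8] 8/7 → 1 ('h')

n(n+1)/2 = 9·10/2 = 45
Σ LCP = 0 + 1 + 0 + 0 + 0 + 0 + 1 + 0 + 1 = 3
distinct = 45 − 3 = 42

42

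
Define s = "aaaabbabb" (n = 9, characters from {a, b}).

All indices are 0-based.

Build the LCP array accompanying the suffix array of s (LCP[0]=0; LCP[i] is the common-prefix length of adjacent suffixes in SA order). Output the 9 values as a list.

[0, 3, 2, 1, 3, 0, 1, 1, 2]

sorted suffixes:
  #0 SA[0]=0  'aaaabbabb'
  #1 SA[1]=1  'aaabbabb'
  #2 SA[2]=2  'aabbabb'
  #3 SA[3]=6  'abb'
  #4 SA[4]=3  'abbabb'
  #5 SA[5]=8  'b'
  #6 SA[6]=5  'babb'
  #7 SA[7]=7  'bb'
  #8 SA[8]=4  'bbabb'

SA = [0, 1, 2, 6, 3, 8, 5, 7, 4]
i: (SA[i-1],SA[i]) lcp shared
  1: (0,1) 3 'aaa'
  2: (1,2) 2 'aa'
  3: (2,6) 1 'a'
  4: (6,3) 3 'abb'
  5: (3,8) 0 ''
  6: (8,5) 1 'b'
  7: (5,7) 1 'b'
  8: (7,4) 2 'bb'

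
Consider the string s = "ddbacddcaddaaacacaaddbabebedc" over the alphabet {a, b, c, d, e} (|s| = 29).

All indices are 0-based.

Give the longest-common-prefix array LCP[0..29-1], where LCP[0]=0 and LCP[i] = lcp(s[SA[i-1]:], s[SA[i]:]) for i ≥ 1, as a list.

[0, 2, 2, 1, 1, 3, 2, 1, 3, 0, 2, 1, 2, 0, 1, 2, 2, 1, 0, 1, 3, 1, 2, 1, 2, 4, 2, 0, 1]

sorted suffixes:
  #0 SA[0]=11  'aaacacaaddbabebedc'
  #1 SA[1]=12  'aacacaaddbabebedc'
  #2 SA[2]=17  'aaddbabebedc'
  #3 SA[3]=22  'abebedc'
  #4 SA[4]=15  'acaaddbabebedc'
  #5 SA[5]=13  'acacaaddbabebedc'
  #6 SA[6]=3  'acddcaddaaacacaaddbabebedc'
  #7 SA[7]=8  'addaaacacaaddbabebedc'
  #8 SA[8]=18  'addbabebedc'
  #9 SA[9]=21  'babebedc'
  #10 SA[10]=2  'bacddcaddaaacacaaddbabebedc'
  #11 SA[11]=23  'bebedc'
  #12 SA[12]=25  'bedc'
  #13 SA[13]=28  'c'
  #14 SA[14]=16  'caaddbabebedc'
  #15 SA[15]=14  'cacaaddbabebedc'
  #16 SA[16]=7  'caddaaacacaaddbabebedc'
  #17 SA[17]=4  'cddcaddaaacacaaddbabebedc'
  #18 SA[18]=10  'daaacacaaddbabebedc'
  #19 SA[19]=20  'dbabebedc'
  #20 SA[20]=1  'dbacddcaddaaacacaaddbabebedc'
  #21 SA[21]=27  'dc'
  #22 SA[22]=6  'dcaddaaacacaaddbabebedc'
  #23 SA[23]=9  'ddaaacacaaddbabebedc'
  #24 SA[24]=19  'ddbabebedc'
  #25 SA[25]=0  'ddbacddcaddaaacacaaddbabebedc'
  #26 SA[26]=5  'ddcaddaaacacaaddbabebedc'
  #27 SA[27]=24  'ebedc'
  #28 SA[28]=26  'edc'

SA = [11, 12, 17, 22, 15, 13, 3, 8, 18, 21, 2, 23, 25, 28, 16, 14, 7, 4, 10, 20, 1, 27, 6, 9, 19, 0, 5, 24, 26]
rank  pair      lcp
   1  s[11:],s[12:]  2  'aa'
   2  s[12:],s[17:]  2  'aa'
   3  s[17:],s[22:]  1  'a'
   4  s[22:],s[15:]  1  'a'
   5  s[15:],s[13:]  3  'aca'
   6  s[13:],s[3:]  2  'ac'
   7  s[3:],s[8:]  1  'a'
   8  s[8:],s[18:]  3  'add'
   9  s[18:],s[21:]  0  ''
  10  s[21:],s[2:]  2  'ba'
  11  s[2:],s[23:]  1  'b'
  12  s[23:],s[25:]  2  'be'
  13  s[25:],s[28:]  0  ''
  14  s[28:],s[16:]  1  'c'
  15  s[16:],s[14:]  2  'ca'
  16  s[14:],s[7:]  2  'ca'
  17  s[7:],s[4:]  1  'c'
  18  s[4:],s[10:]  0  ''
  19  s[10:],s[20:]  1  'd'
  20  s[20:],s[1:]  3  'dba'
  21  s[1:],s[27:]  1  'd'
  22  s[27:],s[6:]  2  'dc'
  23  s[6:],s[9:]  1  'd'
  24  s[9:],s[19:]  2  'dd'
  25  s[19:],s[0:]  4  'ddba'
  26  s[0:],s[5:]  2  'dd'
  27  s[5:],s[24:]  0  ''
  28  s[24:],s[26:]  1  'e'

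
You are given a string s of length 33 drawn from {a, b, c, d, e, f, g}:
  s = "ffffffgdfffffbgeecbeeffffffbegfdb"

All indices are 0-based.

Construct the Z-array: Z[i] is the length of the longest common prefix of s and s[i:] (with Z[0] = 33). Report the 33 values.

Z[0]=33
i=1: fresh scan; Z[1]=5 grow→box=[1,6)
i=2: min(r-i=4, Z[1]=5)=4; Z[2]=4
i=3: min(r-i=3, Z[2]=4)=3; Z[3]=3
i=4: min(r-i=2, Z[3]=3)=2; Z[4]=2
i=5: min(r-i=1, Z[4]=2)=1; Z[5]=1
i=6: fresh scan; Z[6]=0
i=7: fresh scan; Z[7]=0
i=8: fresh scan; Z[8]=5 grow→box=[8,13)
i=9: min(r-i=4, Z[1]=5)=4; Z[9]=4
i=10: min(r-i=3, Z[2]=4)=3; Z[10]=3
i=11: min(r-i=2, Z[3]=3)=2; Z[11]=2
i=12: min(r-i=1, Z[4]=2)=1; Z[12]=1
i=13: fresh scan; Z[13]=0
i=14: fresh scan; Z[14]=0
i=15: fresh scan; Z[15]=0
i=16: fresh scan; Z[16]=0
i=17: fresh scan; Z[17]=0
i=18: fresh scan; Z[18]=0
i=19: fresh scan; Z[19]=0
i=20: fresh scan; Z[20]=0
i=21: fresh scan; Z[21]=6 grow→box=[21,27)
i=22: min(r-i=5, Z[1]=5)=5; Z[22]=5
i=23: min(r-i=4, Z[2]=4)=4; Z[23]=4
i=24: min(r-i=3, Z[3]=3)=3; Z[24]=3
i=25: min(r-i=2, Z[4]=2)=2; Z[25]=2
i=26: min(r-i=1, Z[5]=1)=1; Z[26]=1
i=27: fresh scan; Z[27]=0
i=28: fresh scan; Z[28]=0
i=29: fresh scan; Z[29]=0
i=30: fresh scan; Z[30]=1 grow→box=[30,31)
i=31: fresh scan; Z[31]=0
i=32: fresh scan; Z[32]=0

[33, 5, 4, 3, 2, 1, 0, 0, 5, 4, 3, 2, 1, 0, 0, 0, 0, 0, 0, 0, 0, 6, 5, 4, 3, 2, 1, 0, 0, 0, 1, 0, 0]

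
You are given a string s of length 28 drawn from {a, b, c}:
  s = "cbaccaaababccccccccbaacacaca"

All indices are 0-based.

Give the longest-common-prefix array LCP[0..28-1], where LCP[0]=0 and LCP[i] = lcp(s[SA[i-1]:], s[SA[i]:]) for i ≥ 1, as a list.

rank | idx | suffix
   0 |  27 | a
   1 |   5 | aaababccccccccbaacacaca
   2 |   6 | aababccccccccbaacacaca
   3 |  20 | aacacaca
   4 |   7 | ababccccccccbaacacaca
   5 |   9 | abccccccccbaacacaca
   6 |  25 | aca
   7 |  23 | acaca
   8 |  21 | acacaca
   9 |   2 | accaaababccccccccbaacacaca
  10 |  19 | baacacaca
  11 |   8 | babccccccccbaacacaca
  12 |   1 | baccaaababccccccccbaacacaca
  13 |  10 | bccccccccbaacacaca
  14 |  26 | ca
  15 |   4 | caaababccccccccbaacacaca
  16 |  24 | caca
  17 |  22 | cacaca
  18 |  18 | cbaacacaca
  19 |   0 | cbaccaaababccccccccbaacacaca
  20 |   3 | ccaaababccccccccbaacacaca
  21 |  17 | ccbaacacaca
  22 |  16 | cccbaacacaca
  23 |  15 | ccccbaacacaca
  24 |  14 | cccccbaacacaca
  25 |  13 | ccccccbaacacaca
  26 |  12 | cccccccbaacacaca
  27 |  11 | ccccccccbaacacaca

SA = [27, 5, 6, 20, 7, 9, 25, 23, 21, 2, 19, 8, 1, 10, 26, 4, 24, 22, 18, 0, 3, 17, 16, 15, 14, 13, 12, 11]
rank  pair      lcp
   1  s[27:],s[5:]  1  'a'
   2  s[5:],s[6:]  2  'aa'
   3  s[6:],s[20:]  2  'aa'
   4  s[20:],s[7:]  1  'a'
   5  s[7:],s[9:]  2  'ab'
   6  s[9:],s[25:]  1  'a'
   7  s[25:],s[23:]  3  'aca'
   8  s[23:],s[21:]  5  'acaca'
   9  s[21:],s[2:]  2  'ac'
  10  s[2:],s[19:]  0  ''
  11  s[19:],s[8:]  2  'ba'
  12  s[8:],s[1:]  2  'ba'
  13  s[1:],s[10:]  1  'b'
  14  s[10:],s[26:]  0  ''
  15  s[26:],s[4:]  2  'ca'
  16  s[4:],s[24:]  2  'ca'
  17  s[24:],s[22:]  4  'caca'
  18  s[22:],s[18:]  1  'c'
  19  s[18:],s[0:]  3  'cba'
  20  s[0:],s[3:]  1  'c'
  21  s[3:],s[17:]  2  'cc'
  22  s[17:],s[16:]  2  'cc'
  23  s[16:],s[15:]  3  'ccc'
  24  s[15:],s[14:]  4  'cccc'
  25  s[14:],s[13:]  5  'ccccc'
  26  s[13:],s[12:]  6  'cccccc'
  27  s[12:],s[11:]  7  'ccccccc'

[0, 1, 2, 2, 1, 2, 1, 3, 5, 2, 0, 2, 2, 1, 0, 2, 2, 4, 1, 3, 1, 2, 2, 3, 4, 5, 6, 7]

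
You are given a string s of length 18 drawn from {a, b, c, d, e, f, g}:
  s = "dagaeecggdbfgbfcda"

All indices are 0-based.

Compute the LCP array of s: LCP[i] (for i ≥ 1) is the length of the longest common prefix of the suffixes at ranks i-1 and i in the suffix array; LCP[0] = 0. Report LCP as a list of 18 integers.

sorted suffixes:
  #0 SA[0]=17  'a'
  #1 SA[1]=3  'aeecggdbfgbfcda'
  #2 SA[2]=1  'agaeecggdbfgbfcda'
  #3 SA[3]=13  'bfcda'
  #4 SA[4]=10  'bfgbfcda'
  #5 SA[5]=15  'cda'
  #6 SA[6]=6  'cggdbfgbfcda'
  #7 SA[7]=16  'da'
  #8 SA[8]=0  'dagaeecggdbfgbfcda'
  #9 SA[9]=9  'dbfgbfcda'
  #10 SA[10]=5  'ecggdbfgbfcda'
  #11 SA[11]=4  'eecggdbfgbfcda'
  #12 SA[12]=14  'fcda'
  #13 SA[13]=11  'fgbfcda'
  #14 SA[14]=2  'gaeecggdbfgbfcda'
  #15 SA[15]=12  'gbfcda'
  #16 SA[16]=8  'gdbfgbfcda'
  #17 SA[17]=7  'ggdbfgbfcda'

SA = [17, 3, 1, 13, 10, 15, 6, 16, 0, 9, 5, 4, 14, 11, 2, 12, 8, 7]
rank  pair      lcp
   1  s[17:],s[3:]  1  'a'
   2  s[3:],s[1:]  1  'a'
   3  s[1:],s[13:]  0  ''
   4  s[13:],s[10:]  2  'bf'
   5  s[10:],s[15:]  0  ''
   6  s[15:],s[6:]  1  'c'
   7  s[6:],s[16:]  0  ''
   8  s[16:],s[0:]  2  'da'
   9  s[0:],s[9:]  1  'd'
  10  s[9:],s[5:]  0  ''
  11  s[5:],s[4:]  1  'e'
  12  s[4:],s[14:]  0  ''
  13  s[14:],s[11:]  1  'f'
  14  s[11:],s[2:]  0  ''
  15  s[2:],s[12:]  1  'g'
  16  s[12:],s[8:]  1  'g'
  17  s[8:],s[7:]  1  'g'

[0, 1, 1, 0, 2, 0, 1, 0, 2, 1, 0, 1, 0, 1, 0, 1, 1, 1]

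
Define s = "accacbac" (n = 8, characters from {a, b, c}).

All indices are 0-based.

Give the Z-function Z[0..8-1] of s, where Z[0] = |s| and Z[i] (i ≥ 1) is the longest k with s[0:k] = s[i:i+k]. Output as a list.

Z[0]=8
i=1: outside box; Z[1]=0
i=2: outside box; Z[2]=0
i=3: outside box; Z[3]=2 extend→box=[3,5)
i=4: min(r-i=1, Z[1]=0)=0; Z[4]=0
i=5: outside box; Z[5]=0
i=6: outside box; Z[6]=2 extend→box=[6,8)
i=7: min(r-i=1, Z[1]=0)=0; Z[7]=0

[8, 0, 0, 2, 0, 0, 2, 0]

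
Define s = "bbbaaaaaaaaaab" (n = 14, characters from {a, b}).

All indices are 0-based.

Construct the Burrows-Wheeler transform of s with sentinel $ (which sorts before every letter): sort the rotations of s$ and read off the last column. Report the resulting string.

bbaaaaaaaaaabb$

rank  rotation         last
    0  $bbbaaaaaaaaaab  b
    1  aaaaaaaaaab$bbb  b
    2  aaaaaaaaab$bbba  a
    3  aaaaaaaab$bbbaa  a
    4  aaaaaaab$bbbaaa  a
    5  aaaaaab$bbbaaaa  a
    6  aaaaab$bbbaaaaa  a
    7  aaaab$bbbaaaaaa  a
    8  aaab$bbbaaaaaaa  a
    9  aab$bbbaaaaaaaa  a
   10  ab$bbbaaaaaaaaa  a
   11  b$bbbaaaaaaaaaa  a
   12  baaaaaaaaaab$bb  b
   13  bbaaaaaaaaaab$b  b
   14  bbbaaaaaaaaaab$  $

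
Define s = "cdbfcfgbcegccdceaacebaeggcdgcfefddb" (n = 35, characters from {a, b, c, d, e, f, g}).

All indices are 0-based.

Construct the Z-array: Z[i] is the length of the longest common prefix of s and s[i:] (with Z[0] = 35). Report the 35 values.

Z[0]=35
i=1: outside box; Z[1]=0
i=2: outside box; Z[2]=0
i=3: outside box; Z[3]=0
i=4: outside box; Z[4]=1 extend→box=[4,5)
i=5: outside box; Z[5]=0
i=6: outside box; Z[6]=0
i=7: outside box; Z[7]=0
i=8: outside box; Z[8]=1 extend→box=[8,9)
i=9: outside box; Z[9]=0
i=10: outside box; Z[10]=0
i=11: outside box; Z[11]=1 extend→box=[11,12)
i=12: outside box; Z[12]=2 extend→box=[12,14)
i=13: min(r-i=1, Z[1]=0)=0; Z[13]=0
i=14: outside box; Z[14]=1 extend→box=[14,15)
i=15: outside box; Z[15]=0
i=16: outside box; Z[16]=0
i=17: outside box; Z[17]=0
i=18: outside box; Z[18]=1 extend→box=[18,19)
i=19: outside box; Z[19]=0
i=20: outside box; Z[20]=0
i=21: outside box; Z[21]=0
i=22: outside box; Z[22]=0
i=23: outside box; Z[23]=0
i=24: outside box; Z[24]=0
i=25: outside box; Z[25]=2 extend→box=[25,27)
i=26: min(r-i=1, Z[1]=0)=0; Z[26]=0
i=27: outside box; Z[27]=0
i=28: outside box; Z[28]=1 extend→box=[28,29)
i=29: outside box; Z[29]=0
i=30: outside box; Z[30]=0
i=31: outside box; Z[31]=0
i=32: outside box; Z[32]=0
i=33: outside box; Z[33]=0
i=34: outside box; Z[34]=0

[35, 0, 0, 0, 1, 0, 0, 0, 1, 0, 0, 1, 2, 0, 1, 0, 0, 0, 1, 0, 0, 0, 0, 0, 0, 2, 0, 0, 1, 0, 0, 0, 0, 0, 0]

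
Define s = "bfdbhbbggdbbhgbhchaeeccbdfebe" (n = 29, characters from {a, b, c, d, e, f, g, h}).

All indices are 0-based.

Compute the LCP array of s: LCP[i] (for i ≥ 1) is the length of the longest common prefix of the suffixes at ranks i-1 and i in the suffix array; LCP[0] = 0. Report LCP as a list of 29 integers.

sorted suffixes:
  #0 SA[0]=18  'aeeccbdfebe'
  #1 SA[1]=5  'bbggdbbhgbhchaeeccbdfebe'
  #2 SA[2]=10  'bbhgbhchaeeccbdfebe'
  #3 SA[3]=23  'bdfebe'
  #4 SA[4]=27  'be'
  #5 SA[5]=0  'bfdbhbbggdbbhgbhchaeeccbdfebe'
  #6 SA[6]=6  'bggdbbhgbhchaeeccbdfebe'
  #7 SA[7]=3  'bhbbggdbbhgbhchaeeccbdfebe'
  #8 SA[8]=14  'bhchaeeccbdfebe'
  #9 SA[9]=11  'bhgbhchaeeccbdfebe'
  #10 SA[10]=22  'cbdfebe'
  #11 SA[11]=21  'ccbdfebe'
  #12 SA[12]=16  'chaeeccbdfebe'
  #13 SA[13]=9  'dbbhgbhchaeeccbdfebe'
  #14 SA[14]=2  'dbhbbggdbbhgbhchaeeccbdfebe'
  #15 SA[15]=24  'dfebe'
  #16 SA[16]=28  'e'
  #17 SA[17]=26  'ebe'
  #18 SA[18]=20  'eccbdfebe'
  #19 SA[19]=19  'eeccbdfebe'
  #20 SA[20]=1  'fdbhbbggdbbhgbhchaeeccbdfebe'
  #21 SA[21]=25  'febe'
  #22 SA[22]=13  'gbhchaeeccbdfebe'
  #23 SA[23]=8  'gdbbhgbhchaeeccbdfebe'
  #24 SA[24]=7  'ggdbbhgbhchaeeccbdfebe'
  #25 SA[25]=17  'haeeccbdfebe'
  #26 SA[26]=4  'hbbggdbbhgbhchaeeccbdfebe'
  #27 SA[27]=15  'hchaeeccbdfebe'
  #28 SA[28]=12  'hgbhchaeeccbdfebe'

SA = [18, 5, 10, 23, 27, 0, 6, 3, 14, 11, 22, 21, 16, 9, 2, 24, 28, 26, 20, 19, 1, 25, 13, 8, 7, 17, 4, 15, 12]
i: (SA[i-1],SA[i]) lcp shared
  1: (18,5) 0 ''
  2: (5,10) 2 'bb'
  3: (10,23) 1 'b'
  4: (23,27) 1 'b'
  5: (27,0) 1 'b'
  6: (0,6) 1 'b'
  7: (6,3) 1 'b'
  8: (3,14) 2 'bh'
  9: (14,11) 2 'bh'
  10: (11,22) 0 ''
  11: (22,21) 1 'c'
  12: (21,16) 1 'c'
  13: (16,9) 0 ''
  14: (9,2) 2 'db'
  15: (2,24) 1 'd'
  16: (24,28) 0 ''
  17: (28,26) 1 'e'
  18: (26,20) 1 'e'
  19: (20,19) 1 'e'
  20: (19,1) 0 ''
  21: (1,25) 1 'f'
  22: (25,13) 0 ''
  23: (13,8) 1 'g'
  24: (8,7) 1 'g'
  25: (7,17) 0 ''
  26: (17,4) 1 'h'
  27: (4,15) 1 'h'
  28: (15,12) 1 'h'

[0, 0, 2, 1, 1, 1, 1, 1, 2, 2, 0, 1, 1, 0, 2, 1, 0, 1, 1, 1, 0, 1, 0, 1, 1, 0, 1, 1, 1]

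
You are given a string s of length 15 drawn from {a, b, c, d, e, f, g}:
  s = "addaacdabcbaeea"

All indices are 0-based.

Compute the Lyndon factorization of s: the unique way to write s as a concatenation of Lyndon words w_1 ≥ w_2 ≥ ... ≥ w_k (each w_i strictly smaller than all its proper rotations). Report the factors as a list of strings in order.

emit factor 1: 'add' (i=0, period=3)
emit factor 2: 'aacdabcbaee' (i=3, period=11)
emit factor 3: 'a' (i=14, period=1)

["add", "aacdabcbaee", "a"]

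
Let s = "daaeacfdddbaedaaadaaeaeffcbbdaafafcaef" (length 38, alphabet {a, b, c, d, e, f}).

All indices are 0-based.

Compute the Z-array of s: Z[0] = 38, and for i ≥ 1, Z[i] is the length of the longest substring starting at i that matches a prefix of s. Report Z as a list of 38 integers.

[38, 0, 0, 0, 0, 0, 0, 1, 1, 1, 0, 0, 0, 3, 0, 0, 0, 5, 0, 0, 0, 0, 0, 0, 0, 0, 0, 0, 3, 0, 0, 0, 0, 0, 0, 0, 0, 0]

Z[0]=38
i=1: outside box; Z[1]=0
i=2: outside box; Z[2]=0
i=3: outside box; Z[3]=0
i=4: outside box; Z[4]=0
i=5: outside box; Z[5]=0
i=6: outside box; Z[6]=0
i=7: outside box; Z[7]=1 extend→box=[7,8)
i=8: outside box; Z[8]=1 extend→box=[8,9)
i=9: outside box; Z[9]=1 extend→box=[9,10)
i=10: outside box; Z[10]=0
i=11: outside box; Z[11]=0
i=12: outside box; Z[12]=0
i=13: outside box; Z[13]=3 extend→box=[13,16)
i=14: min(r-i=2, Z[1]=0)=0; Z[14]=0
i=15: min(r-i=1, Z[2]=0)=0; Z[15]=0
i=16: outside box; Z[16]=0
i=17: outside box; Z[17]=5 extend→box=[17,22)
i=18: min(r-i=4, Z[1]=0)=0; Z[18]=0
i=19: min(r-i=3, Z[2]=0)=0; Z[19]=0
i=20: min(r-i=2, Z[3]=0)=0; Z[20]=0
i=21: min(r-i=1, Z[4]=0)=0; Z[21]=0
i=22: outside box; Z[22]=0
i=23: outside box; Z[23]=0
i=24: outside box; Z[24]=0
i=25: outside box; Z[25]=0
i=26: outside box; Z[26]=0
i=27: outside box; Z[27]=0
i=28: outside box; Z[28]=3 extend→box=[28,31)
i=29: min(r-i=2, Z[1]=0)=0; Z[29]=0
i=30: min(r-i=1, Z[2]=0)=0; Z[30]=0
i=31: outside box; Z[31]=0
i=32: outside box; Z[32]=0
i=33: outside box; Z[33]=0
i=34: outside box; Z[34]=0
i=35: outside box; Z[35]=0
i=36: outside box; Z[36]=0
i=37: outside box; Z[37]=0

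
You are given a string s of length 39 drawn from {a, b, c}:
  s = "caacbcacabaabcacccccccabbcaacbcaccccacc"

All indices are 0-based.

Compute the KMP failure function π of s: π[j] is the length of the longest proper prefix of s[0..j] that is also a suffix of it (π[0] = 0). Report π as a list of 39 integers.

π[0] = 0
j=1 s[j]='a': π[1]=0 (border '')
j=2 s[j]='a': π[2]=0 (border '')
j=3 s[j]='c': π[3]=1 (border 'c')
j=4 s[j]='b': k: 1→0; π[4]=0 (border '')
j=5 s[j]='c': π[5]=1 (border 'c')
j=6 s[j]='a': π[6]=2 (border 'ca')
j=7 s[j]='c': k: 2→0; π[7]=1 (border 'c')
j=8 s[j]='a': π[8]=2 (border 'ca')
j=9 s[j]='b': k: 2→0; π[9]=0 (border '')
j=10 s[j]='a': π[10]=0 (border '')
j=11 s[j]='a': π[11]=0 (border '')
j=12 s[j]='b': π[12]=0 (border '')
j=13 s[j]='c': π[13]=1 (border 'c')
j=14 s[j]='a': π[14]=2 (border 'ca')
j=15 s[j]='c': k: 2→0; π[15]=1 (border 'c')
j=16 s[j]='c': k: 1→0; π[16]=1 (border 'c')
j=17 s[j]='c': k: 1→0; π[17]=1 (border 'c')
j=18 s[j]='c': k: 1→0; π[18]=1 (border 'c')
j=19 s[j]='c': k: 1→0; π[19]=1 (border 'c')
j=20 s[j]='c': k: 1→0; π[20]=1 (border 'c')
j=21 s[j]='c': k: 1→0; π[21]=1 (border 'c')
j=22 s[j]='a': π[22]=2 (border 'ca')
j=23 s[j]='b': k: 2→0; π[23]=0 (border '')
j=24 s[j]='b': π[24]=0 (border '')
j=25 s[j]='c': π[25]=1 (border 'c')
j=26 s[j]='a': π[26]=2 (border 'ca')
j=27 s[j]='a': π[27]=3 (border 'caa')
j=28 s[j]='c': π[28]=4 (border 'caac')
j=29 s[j]='b': π[29]=5 (border 'caacb')
j=30 s[j]='c': π[30]=6 (border 'caacbc')
j=31 s[j]='a': π[31]=7 (border 'caacbca')
j=32 s[j]='c': π[32]=8 (border 'caacbcac')
j=33 s[j]='c': k: 8→1→0; π[33]=1 (border 'c')
j=34 s[j]='c': k: 1→0; π[34]=1 (border 'c')
j=35 s[j]='c': k: 1→0; π[35]=1 (border 'c')
j=36 s[j]='a': π[36]=2 (border 'ca')
j=37 s[j]='c': k: 2→0; π[37]=1 (border 'c')
j=38 s[j]='c': k: 1→0; π[38]=1 (border 'c')

[0, 0, 0, 1, 0, 1, 2, 1, 2, 0, 0, 0, 0, 1, 2, 1, 1, 1, 1, 1, 1, 1, 2, 0, 0, 1, 2, 3, 4, 5, 6, 7, 8, 1, 1, 1, 2, 1, 1]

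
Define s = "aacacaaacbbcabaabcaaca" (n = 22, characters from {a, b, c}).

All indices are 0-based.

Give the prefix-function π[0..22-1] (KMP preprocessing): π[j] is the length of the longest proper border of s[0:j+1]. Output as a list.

[0, 1, 0, 1, 0, 1, 2, 2, 3, 0, 0, 0, 1, 0, 1, 2, 0, 0, 1, 2, 3, 4]

π[0] = 0
j=1 s[j]='a': π[1]=1 (border 'a')
j=2 s[j]='c': k: 1→0; π[2]=0 (border '')
j=3 s[j]='a': π[3]=1 (border 'a')
j=4 s[j]='c': k: 1→0; π[4]=0 (border '')
j=5 s[j]='a': π[5]=1 (border 'a')
j=6 s[j]='a': π[6]=2 (border 'aa')
j=7 s[j]='a': k: 2→1; π[7]=2 (border 'aa')
j=8 s[j]='c': π[8]=3 (border 'aac')
j=9 s[j]='b': k: 3→0; π[9]=0 (border '')
j=10 s[j]='b': π[10]=0 (border '')
j=11 s[j]='c': π[11]=0 (border '')
j=12 s[j]='a': π[12]=1 (border 'a')
j=13 s[j]='b': k: 1→0; π[13]=0 (border '')
j=14 s[j]='a': π[14]=1 (border 'a')
j=15 s[j]='a': π[15]=2 (border 'aa')
j=16 s[j]='b': k: 2→1→0; π[16]=0 (border '')
j=17 s[j]='c': π[17]=0 (border '')
j=18 s[j]='a': π[18]=1 (border 'a')
j=19 s[j]='a': π[19]=2 (border 'aa')
j=20 s[j]='c': π[20]=3 (border 'aac')
j=21 s[j]='a': π[21]=4 (border 'aaca')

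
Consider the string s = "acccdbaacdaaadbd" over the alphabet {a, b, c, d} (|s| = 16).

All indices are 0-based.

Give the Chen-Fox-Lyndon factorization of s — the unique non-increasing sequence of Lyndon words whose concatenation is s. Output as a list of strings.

["acccdb", "aacd", "aaadbd"]

emit factor 1: 'acccdb' (i=0, period=6)
emit factor 2: 'aacd' (i=6, period=4)
emit factor 3: 'aaadbd' (i=10, period=6)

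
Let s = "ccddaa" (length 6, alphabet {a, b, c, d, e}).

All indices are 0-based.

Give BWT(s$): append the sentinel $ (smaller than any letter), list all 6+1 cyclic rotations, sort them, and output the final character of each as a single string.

rank  rotation last
    0  $ccddaa  a
    1  a$ccdda  a
    2  aa$ccdd  d
    3  ccddaa$  $
    4  cddaa$c  c
    5  daa$ccd  d
    6  ddaa$cc  c

aad$cdc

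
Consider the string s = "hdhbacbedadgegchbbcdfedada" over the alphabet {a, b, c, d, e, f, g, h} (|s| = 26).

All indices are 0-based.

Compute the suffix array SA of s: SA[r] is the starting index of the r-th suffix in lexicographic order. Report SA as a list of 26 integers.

rank | idx | suffix
   0 |  25 | a
   1 |   4 | acbedadgegchbbcdfedada
   2 |  23 | ada
   3 |   9 | adgegchbbcdfedada
   4 |   3 | bacbedadgegchbbcdfedada
   5 |  16 | bbcdfedada
   6 |  17 | bcdfedada
   7 |   6 | bedadgegchbbcdfedada
   8 |   5 | cbedadgegchbbcdfedada
   9 |  18 | cdfedada
  10 |  14 | chbbcdfedada
  11 |  24 | da
  12 |  22 | dada
  13 |   8 | dadgegchbbcdfedada
  14 |  19 | dfedada
  15 |  10 | dgegchbbcdfedada
  16 |   1 | dhbacbedadgegchbbcdfedada
  17 |  21 | edada
  18 |   7 | edadgegchbbcdfedada
  19 |  12 | egchbbcdfedada
  20 |  20 | fedada
  21 |  13 | gchbbcdfedada
  22 |  11 | gegchbbcdfedada
  23 |   2 | hbacbedadgegchbbcdfedada
  24 |  15 | hbbcdfedada
  25 |   0 | hdhbacbedadgegchbbcdfedada

[25, 4, 23, 9, 3, 16, 17, 6, 5, 18, 14, 24, 22, 8, 19, 10, 1, 21, 7, 12, 20, 13, 11, 2, 15, 0]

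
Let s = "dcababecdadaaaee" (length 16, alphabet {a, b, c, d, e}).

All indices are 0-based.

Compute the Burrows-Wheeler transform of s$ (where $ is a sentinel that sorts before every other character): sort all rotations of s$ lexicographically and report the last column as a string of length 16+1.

edacbdaaadeac$eba

rank  rotation           last
    0  $dcababecdadaaaee  e
    1  aaaee$dcababecdad  d
    2  aaee$dcababecdada  a
    3  ababecdadaaaee$dc  c
    4  abecdadaaaee$dcab  b
    5  adaaaee$dcababecd  d
    6  aee$dcababecdadaa  a
    7  babecdadaaaee$dca  a
    8  becdadaaaee$dcaba  a
    9  cababecdadaaaee$d  d
   10  cdadaaaee$dcababe  e
   11  daaaee$dcababecda  a
   12  dadaaaee$dcababec  c
   13  dcababecdadaaaee$  $
   14  e$dcababecdadaaae  e
   15  ecdadaaaee$dcabab  b
   16  ee$dcababecdadaaa  a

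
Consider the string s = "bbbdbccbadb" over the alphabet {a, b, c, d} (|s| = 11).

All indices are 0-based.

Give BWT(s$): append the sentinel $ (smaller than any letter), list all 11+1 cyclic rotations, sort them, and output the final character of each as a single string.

rank  rotation      last
    0  $bbbdbccbadb  b
    1  adb$bbbdbccb  b
    2  b$bbbdbccbad  d
    3  badb$bbbdbcc  c
    4  bbbdbccbadb$  $
    5  bbdbccbadb$b  b
    6  bccbadb$bbbd  d
    7  bdbccbadb$bb  b
    8  cbadb$bbbdbc  c
    9  ccbadb$bbbdb  b
   10  db$bbbdbccba  a
   11  dbccbadb$bbb  b

bbdc$bdbcbab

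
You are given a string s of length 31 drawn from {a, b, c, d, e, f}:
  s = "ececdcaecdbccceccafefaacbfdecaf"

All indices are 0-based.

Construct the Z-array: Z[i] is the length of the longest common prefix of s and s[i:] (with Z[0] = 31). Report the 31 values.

Z[0]=31
i=1: outside box; Z[1]=0
i=2: outside box; Z[2]=2 scan→box=[2,4)
i=3: min(r-i=1, Z[1]=0)=0; Z[3]=0
i=4: outside box; Z[4]=0
i=5: outside box; Z[5]=0
i=6: outside box; Z[6]=0
i=7: outside box; Z[7]=2 scan→box=[7,9)
i=8: min(r-i=1, Z[1]=0)=0; Z[8]=0
i=9: outside box; Z[9]=0
i=10: outside box; Z[10]=0
i=11: outside box; Z[11]=0
i=12: outside box; Z[12]=0
i=13: outside box; Z[13]=0
i=14: outside box; Z[14]=2 scan→box=[14,16)
i=15: min(r-i=1, Z[1]=0)=0; Z[15]=0
i=16: outside box; Z[16]=0
i=17: outside box; Z[17]=0
i=18: outside box; Z[18]=0
i=19: outside box; Z[19]=1 scan→box=[19,20)
i=20: outside box; Z[20]=0
i=21: outside box; Z[21]=0
i=22: outside box; Z[22]=0
i=23: outside box; Z[23]=0
i=24: outside box; Z[24]=0
i=25: outside box; Z[25]=0
i=26: outside box; Z[26]=0
i=27: outside box; Z[27]=2 scan→box=[27,29)
i=28: min(r-i=1, Z[1]=0)=0; Z[28]=0
i=29: outside box; Z[29]=0
i=30: outside box; Z[30]=0

[31, 0, 2, 0, 0, 0, 0, 2, 0, 0, 0, 0, 0, 0, 2, 0, 0, 0, 0, 1, 0, 0, 0, 0, 0, 0, 0, 2, 0, 0, 0]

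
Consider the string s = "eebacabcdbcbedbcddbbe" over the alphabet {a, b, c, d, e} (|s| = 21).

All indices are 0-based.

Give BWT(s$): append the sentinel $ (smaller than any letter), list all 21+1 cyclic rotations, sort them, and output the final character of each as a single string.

ecbeddadbcabbbdcecbeb$

rank  rotation                last
    0  $eebacabcdbcbedbcddbbe  e
    1  abcdbcbedbcddbbe$eebac  c
    2  acabcdbcbedbcddbbe$eeb  b
    3  bacabcdbcbedbcddbbe$ee  e
    4  bbe$eebacabcdbcbedbcdd  d
    5  bcbedbcddbbe$eebacabcd  d
    6  bcdbcbedbcddbbe$eebaca  a
    7  bcddbbe$eebacabcdbcbed  d
    8  be$eebacabcdbcbedbcddb  b
    9  bedbcddbbe$eebacabcdbc  c
   10  cabcdbcbedbcddbbe$eeba  a
   11  cbedbcddbbe$eebacabcdb  b
   12  cdbcbedbcddbbe$eebacab  b
   13  cddbbe$eebacabcdbcbedb  b
   14  dbbe$eebacabcdbcbedbcd  d
   15  dbcbedbcddbbe$eebacabc  c
   16  dbcddbbe$eebacabcdbcbe  e
   17  ddbbe$eebacabcdbcbedbc  c
   18  e$eebacabcdbcbedbcddbb  b
   19  ebacabcdbcbedbcddbbe$e  e
   20  edbcddbbe$eebacabcdbcb  b
   21  eebacabcdbcbedbcddbbe$  $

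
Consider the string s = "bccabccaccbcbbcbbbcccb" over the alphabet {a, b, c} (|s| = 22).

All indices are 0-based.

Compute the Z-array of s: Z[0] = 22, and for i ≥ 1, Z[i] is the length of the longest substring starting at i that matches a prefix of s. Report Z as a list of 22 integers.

Z[0]=22
i=1: outside box; Z[1]=0
i=2: outside box; Z[2]=0
i=3: outside box; Z[3]=0
i=4: outside box; Z[4]=4 extend→box=[4,8)
i=5: min(r-i=3, Z[1]=0)=0; Z[5]=0
i=6: min(r-i=2, Z[2]=0)=0; Z[6]=0
i=7: min(r-i=1, Z[3]=0)=0; Z[7]=0
i=8: outside box; Z[8]=0
i=9: outside box; Z[9]=0
i=10: outside box; Z[10]=2 extend→box=[10,12)
i=11: min(r-i=1, Z[1]=0)=0; Z[11]=0
i=12: outside box; Z[12]=1 extend→box=[12,13)
i=13: outside box; Z[13]=2 extend→box=[13,15)
i=14: min(r-i=1, Z[1]=0)=0; Z[14]=0
i=15: outside box; Z[15]=1 extend→box=[15,16)
i=16: outside box; Z[16]=1 extend→box=[16,17)
i=17: outside box; Z[17]=3 extend→box=[17,20)
i=18: min(r-i=2, Z[1]=0)=0; Z[18]=0
i=19: min(r-i=1, Z[2]=0)=0; Z[19]=0
i=20: outside box; Z[20]=0
i=21: outside box; Z[21]=1 extend→box=[21,22)

[22, 0, 0, 0, 4, 0, 0, 0, 0, 0, 2, 0, 1, 2, 0, 1, 1, 3, 0, 0, 0, 1]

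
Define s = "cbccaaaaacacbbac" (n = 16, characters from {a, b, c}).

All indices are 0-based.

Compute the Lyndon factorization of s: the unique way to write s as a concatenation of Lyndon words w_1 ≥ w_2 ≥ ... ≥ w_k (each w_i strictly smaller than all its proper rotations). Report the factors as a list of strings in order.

["c", "bcc", "aaaaacacbbac"]

emit factor 1: 'c' (i=0, period=1)
emit factor 2: 'bcc' (i=1, period=3)
emit factor 3: 'aaaaacacbbac' (i=4, period=12)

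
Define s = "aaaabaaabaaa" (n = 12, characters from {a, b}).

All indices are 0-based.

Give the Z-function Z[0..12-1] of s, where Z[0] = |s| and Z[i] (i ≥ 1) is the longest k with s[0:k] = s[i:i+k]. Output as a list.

Z[0]=12
i=1: outside box; Z[1]=3 extend→box=[1,4)
i=2: min(r-i=2, Z[1]=3)=2; Z[2]=2
i=3: min(r-i=1, Z[2]=2)=1; Z[3]=1
i=4: outside box; Z[4]=0
i=5: outside box; Z[5]=3 extend→box=[5,8)
i=6: min(r-i=2, Z[1]=3)=2; Z[6]=2
i=7: min(r-i=1, Z[2]=2)=1; Z[7]=1
i=8: outside box; Z[8]=0
i=9: outside box; Z[9]=3 extend→box=[9,12)
i=10: min(r-i=2, Z[1]=3)=2; Z[10]=2
i=11: min(r-i=1, Z[2]=2)=1; Z[11]=1

[12, 3, 2, 1, 0, 3, 2, 1, 0, 3, 2, 1]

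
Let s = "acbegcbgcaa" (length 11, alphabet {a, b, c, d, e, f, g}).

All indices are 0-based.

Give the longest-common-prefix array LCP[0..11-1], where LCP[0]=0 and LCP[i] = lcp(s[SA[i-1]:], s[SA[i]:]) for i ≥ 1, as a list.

sorted suffixes:
  #0 SA[0]=10  'a'
  #1 SA[1]=9  'aa'
  #2 SA[2]=0  'acbegcbgcaa'
  #3 SA[3]=2  'begcbgcaa'
  #4 SA[4]=6  'bgcaa'
  #5 SA[5]=8  'caa'
  #6 SA[6]=1  'cbegcbgcaa'
  #7 SA[7]=5  'cbgcaa'
  #8 SA[8]=3  'egcbgcaa'
  #9 SA[9]=7  'gcaa'
  #10 SA[10]=4  'gcbgcaa'

SA = [10, 9, 0, 2, 6, 8, 1, 5, 3, 7, 4]
[i] adj suffixes → lcp
  [1] 10/9 → 1 ('a')
  [2] 9/0 → 1 ('a')
  [3] 0/2 → 0 ('')
  [4] 2/6 → 1 ('b')
  [5] 6/8 → 0 ('')
  [6] 8/1 → 1 ('c')
  [7] 1/5 → 2 ('cb')
  [8] 5/3 → 0 ('')
  [9] 3/7 → 0 ('')
  [10] 7/4 → 2 ('gc')

[0, 1, 1, 0, 1, 0, 1, 2, 0, 0, 2]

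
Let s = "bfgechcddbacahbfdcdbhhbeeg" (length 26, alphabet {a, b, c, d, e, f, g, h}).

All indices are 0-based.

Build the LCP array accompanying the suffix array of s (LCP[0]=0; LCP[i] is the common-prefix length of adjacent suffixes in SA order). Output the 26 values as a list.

sorted suffixes:
  #0 SA[0]=10  'acahbfdcdbhhbeeg'
  #1 SA[1]=12  'ahbfdcdbhhbeeg'
  #2 SA[2]=9  'bacahbfdcdbhhbeeg'
  #3 SA[3]=22  'beeg'
  #4 SA[4]=14  'bfdcdbhhbeeg'
  #5 SA[5]=0  'bfgechcddbacahbfdcdbhhbeeg'
  #6 SA[6]=19  'bhhbeeg'
  #7 SA[7]=11  'cahbfdcdbhhbeeg'
  #8 SA[8]=17  'cdbhhbeeg'
  #9 SA[9]=6  'cddbacahbfdcdbhhbeeg'
  #10 SA[10]=4  'chcddbacahbfdcdbhhbeeg'
  #11 SA[11]=8  'dbacahbfdcdbhhbeeg'
  #12 SA[12]=18  'dbhhbeeg'
  #13 SA[13]=16  'dcdbhhbeeg'
  #14 SA[14]=7  'ddbacahbfdcdbhhbeeg'
  #15 SA[15]=3  'echcddbacahbfdcdbhhbeeg'
  #16 SA[16]=23  'eeg'
  #17 SA[17]=24  'eg'
  #18 SA[18]=15  'fdcdbhhbeeg'
  #19 SA[19]=1  'fgechcddbacahbfdcdbhhbeeg'
  #20 SA[20]=25  'g'
  #21 SA[21]=2  'gechcddbacahbfdcdbhhbeeg'
  #22 SA[22]=21  'hbeeg'
  #23 SA[23]=13  'hbfdcdbhhbeeg'
  #24 SA[24]=5  'hcddbacahbfdcdbhhbeeg'
  #25 SA[25]=20  'hhbeeg'

SA = [10, 12, 9, 22, 14, 0, 19, 11, 17, 6, 4, 8, 18, 16, 7, 3, 23, 24, 15, 1, 25, 2, 21, 13, 5, 20]
[i] adj suffixes → lcp
  [1] 10/12 → 1 ('a')
  [2] 12/9 → 0 ('')
  [3] 9/22 → 1 ('b')
  [4] 22/14 → 1 ('b')
  [5] 14/0 → 2 ('bf')
  [6] 0/19 → 1 ('b')
  [7] 19/11 → 0 ('')
  [8] 11/17 → 1 ('c')
  [9] 17/6 → 2 ('cd')
  [10] 6/4 → 1 ('c')
  [11] 4/8 → 0 ('')
  [12] 8/18 → 2 ('db')
  [13] 18/16 → 1 ('d')
  [14] 16/7 → 1 ('d')
  [15] 7/3 → 0 ('')
  [16] 3/23 → 1 ('e')
  [17] 23/24 → 1 ('e')
  [18] 24/15 → 0 ('')
  [19] 15/1 → 1 ('f')
  [20] 1/25 → 0 ('')
  [21] 25/2 → 1 ('g')
  [22] 2/21 → 0 ('')
  [23] 21/13 → 2 ('hb')
  [24] 13/5 → 1 ('h')
  [25] 5/20 → 1 ('h')

[0, 1, 0, 1, 1, 2, 1, 0, 1, 2, 1, 0, 2, 1, 1, 0, 1, 1, 0, 1, 0, 1, 0, 2, 1, 1]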